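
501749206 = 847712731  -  345963525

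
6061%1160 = 261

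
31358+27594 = 58952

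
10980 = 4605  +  6375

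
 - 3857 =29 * ( - 133)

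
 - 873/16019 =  - 873/16019 = - 0.05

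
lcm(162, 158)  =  12798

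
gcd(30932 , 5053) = 1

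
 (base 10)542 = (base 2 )1000011110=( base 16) 21e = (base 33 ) ge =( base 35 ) fh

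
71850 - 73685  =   - 1835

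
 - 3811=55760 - 59571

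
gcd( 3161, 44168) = 1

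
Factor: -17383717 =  - 13^1*1337209^1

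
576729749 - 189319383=387410366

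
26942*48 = 1293216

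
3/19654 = 3/19654=0.00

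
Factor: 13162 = 2^1 *6581^1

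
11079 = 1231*9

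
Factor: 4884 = 2^2*3^1*11^1* 37^1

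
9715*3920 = 38082800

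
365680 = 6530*56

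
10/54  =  5/27 =0.19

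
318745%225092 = 93653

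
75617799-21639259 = 53978540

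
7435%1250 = 1185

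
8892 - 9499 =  - 607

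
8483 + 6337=14820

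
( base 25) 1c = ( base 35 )12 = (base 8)45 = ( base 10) 37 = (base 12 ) 31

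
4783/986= 4 + 839/986 = 4.85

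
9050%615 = 440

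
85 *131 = 11135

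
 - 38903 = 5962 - 44865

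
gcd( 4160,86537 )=1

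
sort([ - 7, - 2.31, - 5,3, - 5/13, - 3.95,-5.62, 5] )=[ - 7, -5.62, - 5,  -  3.95, - 2.31, - 5/13 , 3 , 5 ]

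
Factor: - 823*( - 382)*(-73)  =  -22950178= - 2^1*73^1*191^1*823^1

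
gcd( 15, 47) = 1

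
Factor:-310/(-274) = 5^1*31^1* 137^( - 1 ) = 155/137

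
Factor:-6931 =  - 29^1*239^1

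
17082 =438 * 39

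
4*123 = 492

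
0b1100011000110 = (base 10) 6342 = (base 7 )24330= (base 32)666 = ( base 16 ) 18c6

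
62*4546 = 281852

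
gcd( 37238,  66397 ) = 1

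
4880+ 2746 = 7626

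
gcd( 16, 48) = 16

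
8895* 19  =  169005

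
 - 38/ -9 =38/9=4.22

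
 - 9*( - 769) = 6921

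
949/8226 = 949/8226 =0.12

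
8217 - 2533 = 5684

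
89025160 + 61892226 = 150917386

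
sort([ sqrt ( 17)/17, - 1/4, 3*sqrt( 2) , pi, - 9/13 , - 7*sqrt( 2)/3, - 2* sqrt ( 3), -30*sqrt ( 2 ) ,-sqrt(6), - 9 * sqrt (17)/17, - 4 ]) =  [ - 30*sqrt(2), - 4, - 2*sqrt(3),-7*sqrt(2) /3, - sqrt ( 6 ), - 9* sqrt( 17)/17, - 9/13, - 1/4,sqrt(17)/17,pi,3*sqrt(2 )]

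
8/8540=2/2135 = 0.00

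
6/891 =2/297 = 0.01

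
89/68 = 1+21/68 = 1.31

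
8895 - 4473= 4422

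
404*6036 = 2438544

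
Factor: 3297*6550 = 21595350 =2^1* 3^1*5^2 * 7^1*131^1*157^1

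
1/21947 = 1/21947 = 0.00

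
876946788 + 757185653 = 1634132441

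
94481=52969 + 41512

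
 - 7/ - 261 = 7/261 = 0.03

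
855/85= 10 + 1/17 = 10.06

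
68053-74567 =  - 6514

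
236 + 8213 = 8449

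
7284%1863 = 1695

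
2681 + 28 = 2709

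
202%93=16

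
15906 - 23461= - 7555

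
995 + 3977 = 4972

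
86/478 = 43/239 =0.18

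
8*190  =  1520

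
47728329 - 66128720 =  - 18400391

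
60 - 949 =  - 889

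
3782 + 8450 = 12232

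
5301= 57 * 93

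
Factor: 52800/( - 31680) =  - 5/3 = -  3^( - 1)*5^1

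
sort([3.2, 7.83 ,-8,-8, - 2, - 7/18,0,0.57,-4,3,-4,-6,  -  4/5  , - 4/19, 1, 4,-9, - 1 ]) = [ - 9,-8,-8, - 6,-4,- 4,  -  2, - 1,-4/5, -7/18, - 4/19,0,0.57,1,3,3.2,4,7.83 ] 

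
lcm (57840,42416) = 636240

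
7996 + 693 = 8689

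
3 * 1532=4596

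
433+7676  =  8109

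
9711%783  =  315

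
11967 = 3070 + 8897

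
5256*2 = 10512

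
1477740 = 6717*220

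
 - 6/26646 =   -  1/4441 = -0.00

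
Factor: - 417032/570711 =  - 616/843  =  - 2^3*3^(  -  1 )*7^1 * 11^1*281^( - 1 )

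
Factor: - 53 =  - 53^1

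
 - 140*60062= - 8408680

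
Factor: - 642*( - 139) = 89238  =  2^1*3^1*107^1*139^1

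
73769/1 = 73769= 73769.00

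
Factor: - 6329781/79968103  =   - 3^2*47^(-1 )*703309^1*1701449^( - 1)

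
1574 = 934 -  - 640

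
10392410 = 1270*8183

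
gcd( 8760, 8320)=40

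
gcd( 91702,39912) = 2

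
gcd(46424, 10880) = 8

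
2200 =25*88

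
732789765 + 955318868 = 1688108633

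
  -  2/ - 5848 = 1/2924 = 0.00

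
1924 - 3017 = -1093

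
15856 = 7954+7902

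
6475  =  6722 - 247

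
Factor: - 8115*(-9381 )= 3^2*5^1 * 53^1*59^1*541^1= 76126815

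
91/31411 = 91/31411 = 0.00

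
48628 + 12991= 61619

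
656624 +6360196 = 7016820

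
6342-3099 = 3243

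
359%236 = 123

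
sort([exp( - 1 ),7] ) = [exp(- 1 ),7 ]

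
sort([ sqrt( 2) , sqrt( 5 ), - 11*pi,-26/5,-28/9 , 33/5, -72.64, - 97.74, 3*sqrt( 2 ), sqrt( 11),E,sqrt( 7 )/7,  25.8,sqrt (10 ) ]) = [ - 97.74,-72.64, - 11*pi , - 26/5, - 28/9,  sqrt( 7 )/7, sqrt( 2 ),sqrt( 5 ),E,  sqrt(10),  sqrt( 11), 3*sqrt( 2 ),  33/5,25.8]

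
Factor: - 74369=-31^1*2399^1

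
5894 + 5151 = 11045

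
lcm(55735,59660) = 4235860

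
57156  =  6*9526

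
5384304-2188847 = 3195457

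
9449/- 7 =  - 9449/7 =- 1349.86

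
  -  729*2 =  - 1458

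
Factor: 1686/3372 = 2^( -1 ) = 1/2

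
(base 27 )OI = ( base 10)666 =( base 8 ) 1232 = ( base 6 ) 3030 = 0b1010011010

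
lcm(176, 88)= 176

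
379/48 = 7+ 43/48  =  7.90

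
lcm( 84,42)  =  84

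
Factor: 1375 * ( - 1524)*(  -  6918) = 2^3*3^2*5^3*11^1*127^1 *1153^1= 14496669000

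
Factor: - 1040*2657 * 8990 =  - 24841887200 =- 2^5*5^2*13^1*29^1 * 31^1 * 2657^1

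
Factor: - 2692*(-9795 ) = 2^2*3^1*5^1*653^1*673^1  =  26368140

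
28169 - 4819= 23350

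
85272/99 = 861 + 1/3 = 861.33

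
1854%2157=1854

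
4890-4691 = 199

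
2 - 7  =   - 5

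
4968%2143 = 682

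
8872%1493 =1407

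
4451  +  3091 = 7542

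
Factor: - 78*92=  -7176 = -2^3*3^1*13^1 * 23^1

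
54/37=54/37 =1.46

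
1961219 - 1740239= 220980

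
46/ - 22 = -23/11 = - 2.09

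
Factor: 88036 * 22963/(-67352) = - 505392667/16838 = - 2^ ( - 1 )*13^1*1693^1*8419^( - 1) * 22963^1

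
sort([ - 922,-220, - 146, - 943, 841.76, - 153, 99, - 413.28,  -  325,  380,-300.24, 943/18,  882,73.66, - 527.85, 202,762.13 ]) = [-943, - 922, - 527.85, - 413.28, - 325, - 300.24, - 220 , - 153, - 146, 943/18, 73.66, 99,202,380, 762.13,841.76, 882]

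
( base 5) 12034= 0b1101111110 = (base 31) SQ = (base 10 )894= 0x37E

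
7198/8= 899 + 3/4 = 899.75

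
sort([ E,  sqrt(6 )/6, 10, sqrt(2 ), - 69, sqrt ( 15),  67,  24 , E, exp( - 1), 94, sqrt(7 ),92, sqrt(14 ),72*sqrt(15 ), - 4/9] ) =[ - 69,-4/9, exp( - 1) , sqrt(6 )/6, sqrt(2 ) , sqrt( 7 ), E,E,sqrt( 14), sqrt(15), 10, 24 , 67,92, 94, 72*sqrt (15 ) ]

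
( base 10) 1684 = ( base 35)1D4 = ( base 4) 122110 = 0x694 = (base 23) 345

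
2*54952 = 109904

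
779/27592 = 779/27592 = 0.03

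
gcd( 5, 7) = 1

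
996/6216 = 83/518  =  0.16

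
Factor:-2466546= -2^1 * 3^1*31^1 * 89^1*149^1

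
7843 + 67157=75000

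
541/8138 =541/8138= 0.07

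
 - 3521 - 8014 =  - 11535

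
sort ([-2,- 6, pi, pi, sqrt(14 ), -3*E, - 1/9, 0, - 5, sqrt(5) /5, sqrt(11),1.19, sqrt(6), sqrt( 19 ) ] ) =[-3*E, - 6, -5, - 2, - 1/9,0, sqrt ( 5) /5,1.19, sqrt(6), pi, pi, sqrt( 11),  sqrt(14 ),sqrt(19 ) ]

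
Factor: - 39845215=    - 5^1*7969043^1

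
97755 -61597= 36158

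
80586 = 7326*11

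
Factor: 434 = 2^1*7^1*31^1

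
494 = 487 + 7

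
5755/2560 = 2+127/512 = 2.25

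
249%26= 15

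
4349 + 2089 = 6438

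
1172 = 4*293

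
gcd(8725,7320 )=5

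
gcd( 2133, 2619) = 27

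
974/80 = 12 + 7/40 =12.18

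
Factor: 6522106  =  2^1 *1031^1*3163^1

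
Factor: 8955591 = 3^1*37^1*80681^1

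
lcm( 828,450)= 20700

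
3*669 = 2007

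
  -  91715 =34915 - 126630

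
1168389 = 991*1179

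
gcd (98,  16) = 2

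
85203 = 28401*3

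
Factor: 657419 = 7^1*19^1*4943^1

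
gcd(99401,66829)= 1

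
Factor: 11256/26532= 2^1* 3^( - 1 )*7^1*11^( - 1) = 14/33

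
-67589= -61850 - 5739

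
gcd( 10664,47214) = 86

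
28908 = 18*1606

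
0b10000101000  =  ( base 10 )1064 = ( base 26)1EO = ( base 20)2d4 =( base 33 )w8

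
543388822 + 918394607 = 1461783429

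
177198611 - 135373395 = 41825216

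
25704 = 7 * 3672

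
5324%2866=2458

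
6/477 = 2/159 = 0.01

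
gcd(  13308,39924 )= 13308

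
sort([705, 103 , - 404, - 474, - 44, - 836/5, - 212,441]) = [ - 474, - 404  , - 212 , - 836/5, - 44, 103, 441, 705]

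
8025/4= 2006+1/4 = 2006.25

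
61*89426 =5454986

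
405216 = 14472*28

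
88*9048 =796224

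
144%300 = 144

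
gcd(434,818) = 2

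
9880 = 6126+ 3754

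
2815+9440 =12255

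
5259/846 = 6 + 61/282 = 6.22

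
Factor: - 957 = -3^1*11^1*29^1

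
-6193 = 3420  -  9613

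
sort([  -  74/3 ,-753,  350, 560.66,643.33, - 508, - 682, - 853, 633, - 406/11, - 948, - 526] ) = [ - 948, - 853, - 753, - 682, - 526, - 508, - 406/11 ,  -  74/3, 350, 560.66,  633, 643.33 ]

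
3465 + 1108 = 4573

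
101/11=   101/11 = 9.18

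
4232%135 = 47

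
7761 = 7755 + 6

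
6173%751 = 165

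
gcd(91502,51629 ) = 1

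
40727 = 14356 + 26371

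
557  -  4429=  - 3872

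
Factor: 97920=2^7*3^2 * 5^1 *17^1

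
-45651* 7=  - 319557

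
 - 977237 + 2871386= 1894149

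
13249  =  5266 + 7983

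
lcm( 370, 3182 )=15910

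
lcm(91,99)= 9009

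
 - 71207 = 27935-99142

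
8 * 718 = 5744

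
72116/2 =36058 = 36058.00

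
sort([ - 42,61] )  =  [-42,61]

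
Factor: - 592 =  - 2^4*37^1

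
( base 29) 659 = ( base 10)5200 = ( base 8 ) 12120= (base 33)4PJ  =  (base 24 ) 90G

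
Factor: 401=401^1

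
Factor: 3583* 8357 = 61^1*137^1*3583^1 = 29943131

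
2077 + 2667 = 4744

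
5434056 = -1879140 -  - 7313196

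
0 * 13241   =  0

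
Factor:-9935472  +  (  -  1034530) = -2^1*73^1 * 227^1*331^1 = - 10970002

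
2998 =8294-5296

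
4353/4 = 1088+1/4 =1088.25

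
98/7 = 14 = 14.00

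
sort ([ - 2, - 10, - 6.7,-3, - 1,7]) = [- 10, - 6.7, - 3,-2, - 1,7 ]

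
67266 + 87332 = 154598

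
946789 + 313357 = 1260146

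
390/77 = 390/77 = 5.06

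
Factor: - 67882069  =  -29^1*431^1*5431^1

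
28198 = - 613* (-46 ) 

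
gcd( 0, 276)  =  276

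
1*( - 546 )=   -  546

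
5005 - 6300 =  - 1295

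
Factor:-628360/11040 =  - 683/12 = -2^( - 2) * 3^ ( - 1)*683^1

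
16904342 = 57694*293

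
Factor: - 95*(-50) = 4750 = 2^1*5^3*19^1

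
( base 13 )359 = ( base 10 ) 581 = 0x245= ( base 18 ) 1e5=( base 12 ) 405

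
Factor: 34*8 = 272 =2^4*  17^1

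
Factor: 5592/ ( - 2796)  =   - 2^1  =  - 2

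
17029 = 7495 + 9534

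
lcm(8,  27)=216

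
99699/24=33233/8 =4154.12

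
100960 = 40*2524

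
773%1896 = 773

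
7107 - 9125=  - 2018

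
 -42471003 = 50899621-93370624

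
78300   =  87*900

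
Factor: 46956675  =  3^1*5^2*53^1  *11813^1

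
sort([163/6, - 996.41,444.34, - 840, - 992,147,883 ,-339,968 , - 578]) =[ - 996.41,  -  992,-840, - 578,-339,163/6,147, 444.34 , 883,968 ] 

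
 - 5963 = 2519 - 8482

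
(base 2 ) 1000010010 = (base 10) 530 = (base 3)201122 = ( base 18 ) 1b8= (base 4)20102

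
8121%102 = 63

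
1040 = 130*8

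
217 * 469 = 101773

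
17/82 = 17/82 = 0.21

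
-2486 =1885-4371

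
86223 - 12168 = 74055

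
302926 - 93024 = 209902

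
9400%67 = 20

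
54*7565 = 408510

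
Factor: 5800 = 2^3  *5^2*29^1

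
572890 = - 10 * ( - 57289)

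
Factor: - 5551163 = - 17^1*326539^1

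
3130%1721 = 1409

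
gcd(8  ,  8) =8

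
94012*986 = 92695832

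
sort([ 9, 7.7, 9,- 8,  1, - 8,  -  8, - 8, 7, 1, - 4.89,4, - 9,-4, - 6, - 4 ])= [ - 9, - 8, -8,-8, - 8, - 6,-4.89, - 4 , - 4,  1, 1, 4, 7, 7.7, 9,  9]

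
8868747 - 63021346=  - 54152599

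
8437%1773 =1345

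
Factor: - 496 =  - 2^4*31^1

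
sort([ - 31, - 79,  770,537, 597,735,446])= [ - 79, - 31, 446 , 537, 597, 735,770]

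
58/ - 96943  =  - 1 + 96885/96943 = -0.00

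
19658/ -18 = - 9829/9  =  - 1092.11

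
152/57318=76/28659 = 0.00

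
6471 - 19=6452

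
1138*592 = 673696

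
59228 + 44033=103261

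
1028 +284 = 1312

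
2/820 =1/410 = 0.00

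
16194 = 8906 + 7288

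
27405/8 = 27405/8=3425.62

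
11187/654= 3729/218 = 17.11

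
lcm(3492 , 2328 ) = 6984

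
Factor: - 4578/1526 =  - 3^1 = - 3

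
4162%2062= 38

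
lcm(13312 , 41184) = 1317888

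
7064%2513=2038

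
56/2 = 28 = 28.00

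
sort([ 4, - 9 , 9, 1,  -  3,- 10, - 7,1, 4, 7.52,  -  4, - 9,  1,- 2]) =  [  -  10 ,-9,- 9,- 7, - 4,-3, -2,1,1,1,4,4,7.52, 9] 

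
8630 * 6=51780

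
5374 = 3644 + 1730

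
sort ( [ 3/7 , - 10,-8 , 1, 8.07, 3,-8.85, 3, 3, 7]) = [-10, - 8.85,-8, 3/7, 1,  3 , 3 , 3, 7,8.07] 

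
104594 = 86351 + 18243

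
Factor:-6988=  - 2^2*1747^1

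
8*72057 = 576456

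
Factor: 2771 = 17^1*163^1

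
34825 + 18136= 52961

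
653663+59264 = 712927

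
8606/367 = 8606/367 = 23.45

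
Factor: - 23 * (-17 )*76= 29716=2^2  *  17^1 * 19^1*23^1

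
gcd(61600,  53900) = 7700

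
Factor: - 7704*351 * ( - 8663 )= 2^3*3^5  *13^1*107^1*8663^1 = 23425652952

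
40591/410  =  40591/410=   99.00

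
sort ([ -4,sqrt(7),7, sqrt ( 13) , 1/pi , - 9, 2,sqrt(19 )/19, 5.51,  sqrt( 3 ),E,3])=[ - 9, - 4,sqrt ( 19)/19,1/pi,sqrt ( 3 ),  2,sqrt( 7 ),  E, 3, sqrt (13 ),5.51,7 ]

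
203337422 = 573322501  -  369985079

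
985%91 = 75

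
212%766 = 212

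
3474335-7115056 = -3640721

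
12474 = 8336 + 4138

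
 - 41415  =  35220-76635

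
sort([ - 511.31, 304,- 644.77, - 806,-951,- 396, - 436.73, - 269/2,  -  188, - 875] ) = [ - 951 ,-875 , - 806,  -  644.77  , - 511.31 ,-436.73 , - 396, - 188,  -  269/2, 304]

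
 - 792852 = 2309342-3102194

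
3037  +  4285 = 7322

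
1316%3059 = 1316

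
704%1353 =704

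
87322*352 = 30737344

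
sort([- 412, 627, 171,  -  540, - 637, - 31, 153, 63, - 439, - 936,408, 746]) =[  -  936, - 637,  -  540, - 439, - 412,-31, 63,153, 171,408,627, 746] 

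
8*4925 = 39400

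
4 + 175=179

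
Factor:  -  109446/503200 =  - 2^(  -  4)*3^1 * 5^( - 2 )*29^1 = - 87/400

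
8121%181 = 157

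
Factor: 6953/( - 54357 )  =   - 3^( - 1 )*17^1* 409^1 * 18119^( - 1 ) 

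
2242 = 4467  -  2225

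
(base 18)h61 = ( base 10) 5617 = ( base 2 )1010111110001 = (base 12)3301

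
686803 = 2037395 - 1350592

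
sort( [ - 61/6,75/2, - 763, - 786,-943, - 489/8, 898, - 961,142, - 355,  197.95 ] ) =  [ - 961, - 943, - 786, - 763,-355, - 489/8, - 61/6,75/2,142,197.95,898]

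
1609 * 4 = 6436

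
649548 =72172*9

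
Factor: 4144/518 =2^3 =8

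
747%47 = 42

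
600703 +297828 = 898531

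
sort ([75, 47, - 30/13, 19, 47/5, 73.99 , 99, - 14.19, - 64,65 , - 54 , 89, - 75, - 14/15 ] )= [ - 75,- 64, - 54  , - 14.19,-30/13, - 14/15,47/5,19,47, 65,73.99,75,89,99]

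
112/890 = 56/445=0.13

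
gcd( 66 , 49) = 1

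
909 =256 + 653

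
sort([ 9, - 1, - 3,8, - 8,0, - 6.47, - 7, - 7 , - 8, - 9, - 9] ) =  [ - 9, -9, - 8, - 8, - 7, - 7,  -  6.47,- 3, - 1, 0, 8,9 ] 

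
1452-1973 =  - 521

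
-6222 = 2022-8244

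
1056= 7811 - 6755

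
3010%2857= 153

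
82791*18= 1490238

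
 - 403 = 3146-3549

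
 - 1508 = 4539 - 6047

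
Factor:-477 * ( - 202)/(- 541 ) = -2^1*3^2 * 53^1 * 101^1*541^( - 1) = - 96354/541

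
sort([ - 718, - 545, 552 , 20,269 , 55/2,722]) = [ - 718, - 545, 20,55/2, 269 , 552, 722]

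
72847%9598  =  5661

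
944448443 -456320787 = 488127656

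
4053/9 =450 + 1/3= 450.33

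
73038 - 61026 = 12012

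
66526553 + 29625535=96152088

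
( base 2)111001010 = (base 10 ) 458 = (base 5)3313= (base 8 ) 712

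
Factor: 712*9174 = 2^4 * 3^1*11^1*89^1*139^1 = 6531888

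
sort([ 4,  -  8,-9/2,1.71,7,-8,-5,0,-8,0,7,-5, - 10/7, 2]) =[ - 8, - 8, - 8,-5, - 5,-9/2, - 10/7,0,0,1.71, 2 , 4, 7,7 ] 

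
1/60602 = 1/60602  =  0.00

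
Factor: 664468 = 2^2*7^1*19^1*1249^1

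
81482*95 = 7740790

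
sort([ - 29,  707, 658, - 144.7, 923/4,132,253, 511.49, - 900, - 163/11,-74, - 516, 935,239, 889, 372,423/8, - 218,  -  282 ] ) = [  -  900,-516, - 282 , - 218,-144.7,  -  74, - 29 , - 163/11, 423/8, 132, 923/4,239, 253,372, 511.49, 658,  707, 889, 935]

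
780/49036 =15/943= 0.02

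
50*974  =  48700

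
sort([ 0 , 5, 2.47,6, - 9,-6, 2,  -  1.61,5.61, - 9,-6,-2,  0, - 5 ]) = [ - 9,-9,-6, - 6 , - 5, -2,- 1.61, 0, 0,2 , 2.47,5,  5.61 , 6]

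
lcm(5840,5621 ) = 449680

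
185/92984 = 185/92984 = 0.00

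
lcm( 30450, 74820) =2618700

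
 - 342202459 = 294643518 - 636845977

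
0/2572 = 0 = 0.00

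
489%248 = 241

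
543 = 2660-2117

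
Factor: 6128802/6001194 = 3^1*29^1*59^1*199^1 *1000199^( - 1 )  =  1021467/1000199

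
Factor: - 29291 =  - 17^1  *  1723^1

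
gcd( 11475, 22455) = 45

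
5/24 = 5/24 =0.21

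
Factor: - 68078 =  - 2^1*34039^1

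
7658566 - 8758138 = - 1099572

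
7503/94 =79+77/94 = 79.82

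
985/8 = 123 + 1/8 = 123.12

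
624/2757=208/919   =  0.23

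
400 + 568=968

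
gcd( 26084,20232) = 4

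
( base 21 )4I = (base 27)3l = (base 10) 102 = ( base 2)1100110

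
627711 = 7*89673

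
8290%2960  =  2370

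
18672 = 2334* 8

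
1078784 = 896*1204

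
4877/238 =4877/238 = 20.49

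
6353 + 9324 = 15677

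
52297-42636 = 9661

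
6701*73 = 489173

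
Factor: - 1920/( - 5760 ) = 3^(- 1) = 1/3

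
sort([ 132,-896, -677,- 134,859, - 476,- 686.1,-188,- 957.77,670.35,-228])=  [ - 957.77,  -  896,  -  686.1, - 677, -476, - 228, - 188,-134,132, 670.35,859 ]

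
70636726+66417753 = 137054479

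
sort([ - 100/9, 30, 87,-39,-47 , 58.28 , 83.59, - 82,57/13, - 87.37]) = [ - 87.37, - 82,-47,-39,-100/9,57/13, 30, 58.28,83.59, 87]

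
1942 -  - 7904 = 9846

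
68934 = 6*11489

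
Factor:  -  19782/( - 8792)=9/4=2^ ( - 2 ) * 3^2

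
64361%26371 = 11619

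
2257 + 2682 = 4939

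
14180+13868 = 28048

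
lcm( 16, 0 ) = 0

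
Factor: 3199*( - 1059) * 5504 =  - 2^7*3^1*7^1*43^1*353^1*457^1  =  -18646126464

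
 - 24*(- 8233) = 197592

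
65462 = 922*71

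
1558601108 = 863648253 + 694952855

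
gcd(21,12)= 3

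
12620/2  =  6310 =6310.00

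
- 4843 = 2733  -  7576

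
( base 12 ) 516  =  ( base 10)738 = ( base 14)3aa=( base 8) 1342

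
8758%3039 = 2680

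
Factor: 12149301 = 3^1*89^1*45503^1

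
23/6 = 23/6 = 3.83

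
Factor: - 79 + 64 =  - 3^1*5^1 = - 15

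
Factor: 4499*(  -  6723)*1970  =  -59586150690 = -2^1*3^4*5^1*11^1*83^1*197^1*409^1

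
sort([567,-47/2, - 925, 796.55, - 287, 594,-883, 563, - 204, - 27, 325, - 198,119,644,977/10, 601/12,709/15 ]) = [ - 925, - 883,-287, - 204  ,  -  198,-27, - 47/2,709/15,601/12,977/10,119, 325  ,  563 , 567,594, 644,796.55 ]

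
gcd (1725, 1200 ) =75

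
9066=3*3022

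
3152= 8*394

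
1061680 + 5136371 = 6198051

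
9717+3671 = 13388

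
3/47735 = 3/47735 = 0.00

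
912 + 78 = 990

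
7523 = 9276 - 1753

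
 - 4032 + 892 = - 3140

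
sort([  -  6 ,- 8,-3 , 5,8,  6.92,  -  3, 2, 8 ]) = [ - 8, - 6, - 3, - 3 , 2,5,  6.92 , 8, 8 ]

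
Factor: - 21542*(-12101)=2^1*10771^1*12101^1 = 260679742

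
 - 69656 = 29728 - 99384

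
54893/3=54893/3 = 18297.67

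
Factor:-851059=  -  11^1*77369^1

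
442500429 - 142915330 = 299585099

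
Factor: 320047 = 7^1 * 13^1*3517^1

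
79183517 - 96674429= - 17490912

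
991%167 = 156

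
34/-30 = -2 + 13/15 = - 1.13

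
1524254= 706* 2159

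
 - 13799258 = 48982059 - 62781317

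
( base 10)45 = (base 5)140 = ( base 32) 1D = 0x2d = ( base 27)1I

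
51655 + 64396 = 116051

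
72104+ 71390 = 143494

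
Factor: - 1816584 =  - 2^3 *3^1*7^1*11^1 * 983^1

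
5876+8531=14407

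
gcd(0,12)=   12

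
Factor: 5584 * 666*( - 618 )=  - 2^6*3^3*37^1 * 103^1*349^1   =  - 2298307392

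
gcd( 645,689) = 1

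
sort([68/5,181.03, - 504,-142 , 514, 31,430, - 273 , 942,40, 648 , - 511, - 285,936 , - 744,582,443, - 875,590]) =[-875, - 744, - 511, - 504,  -  285, - 273, - 142,68/5,31,40,181.03 , 430,443,514,582,590, 648,936,942] 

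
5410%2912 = 2498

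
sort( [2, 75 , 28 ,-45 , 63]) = [  -  45,  2 , 28 , 63,75]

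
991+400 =1391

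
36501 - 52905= -16404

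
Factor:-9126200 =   -  2^3 * 5^2 *45631^1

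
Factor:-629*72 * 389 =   -  2^3*3^2 * 17^1*37^1*389^1 = -17617032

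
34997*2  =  69994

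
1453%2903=1453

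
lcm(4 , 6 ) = 12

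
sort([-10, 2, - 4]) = [ - 10, - 4 , 2] 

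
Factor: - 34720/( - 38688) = 35/39 =3^( - 1 ) * 5^1*7^1*13^ ( - 1)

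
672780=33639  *20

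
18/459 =2/51 =0.04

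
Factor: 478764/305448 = 279/178 = 2^ (-1 )*3^2 * 31^1*89^(-1)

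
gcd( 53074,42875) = 7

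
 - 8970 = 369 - 9339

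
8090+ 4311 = 12401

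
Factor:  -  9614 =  - 2^1*11^1*19^1*23^1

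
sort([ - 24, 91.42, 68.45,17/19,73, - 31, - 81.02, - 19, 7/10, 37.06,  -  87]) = [ - 87, - 81.02,-31,-24, - 19, 7/10, 17/19,  37.06, 68.45, 73,  91.42]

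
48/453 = 16/151 = 0.11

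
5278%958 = 488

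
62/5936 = 31/2968  =  0.01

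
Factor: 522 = 2^1*3^2*29^1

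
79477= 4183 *19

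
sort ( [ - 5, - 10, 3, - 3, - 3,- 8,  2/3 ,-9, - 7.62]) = [ -10 , - 9,  -  8, - 7.62, - 5, - 3,-3,2/3,3]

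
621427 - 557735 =63692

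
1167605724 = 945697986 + 221907738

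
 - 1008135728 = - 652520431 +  - 355615297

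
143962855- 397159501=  - 253196646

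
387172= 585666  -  198494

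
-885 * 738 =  - 653130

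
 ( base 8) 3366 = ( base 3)2110000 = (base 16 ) 6f6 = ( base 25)2L7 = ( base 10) 1782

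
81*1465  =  118665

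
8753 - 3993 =4760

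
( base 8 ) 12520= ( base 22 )b60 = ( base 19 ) f23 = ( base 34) 4OG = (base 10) 5456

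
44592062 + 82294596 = 126886658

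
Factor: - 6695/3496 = -2^( - 3)*5^1*13^1*19^(-1)*23^( - 1 )*103^1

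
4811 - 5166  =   - 355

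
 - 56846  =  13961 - 70807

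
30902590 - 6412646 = 24489944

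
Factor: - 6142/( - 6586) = 83/89  =  83^1 * 89^(-1 )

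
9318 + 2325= 11643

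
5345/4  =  5345/4 = 1336.25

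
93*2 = 186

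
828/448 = 1 + 95/112 = 1.85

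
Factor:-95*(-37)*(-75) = -263625 = -3^1*5^3*19^1*37^1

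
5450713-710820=4739893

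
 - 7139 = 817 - 7956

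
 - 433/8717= - 1 + 8284/8717 = - 0.05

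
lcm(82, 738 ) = 738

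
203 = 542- 339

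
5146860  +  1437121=6583981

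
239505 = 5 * 47901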